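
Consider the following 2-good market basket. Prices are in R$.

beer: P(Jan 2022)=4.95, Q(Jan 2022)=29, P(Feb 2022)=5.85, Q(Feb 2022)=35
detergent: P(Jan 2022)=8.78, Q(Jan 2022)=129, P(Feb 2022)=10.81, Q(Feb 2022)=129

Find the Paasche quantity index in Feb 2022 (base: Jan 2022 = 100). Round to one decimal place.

Paasche quantity index uses current-period prices as weights.
ΣP(Feb 2022)·Q(Feb 2022) = 5.85×35 + 10.81×129 = 204.75 + 1394.49 = 1599.24
ΣP(Feb 2022)·Q(Jan 2022) = 5.85×29 + 10.81×129 = 169.65 + 1394.49 = 1564.14
Index = 1599.24 / 1564.14 × 100 = 102.2440

102.2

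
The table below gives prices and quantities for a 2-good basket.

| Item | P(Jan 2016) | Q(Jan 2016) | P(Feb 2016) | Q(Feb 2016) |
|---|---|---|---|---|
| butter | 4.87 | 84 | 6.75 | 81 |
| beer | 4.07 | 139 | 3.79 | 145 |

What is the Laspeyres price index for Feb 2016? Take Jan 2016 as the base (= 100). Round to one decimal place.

112.2

Laspeyres price index uses base-period quantities as weights.
ΣP(Feb 2016)·Q(Jan 2016) = 6.75×84 + 3.79×139 = 567 + 526.81 = 1093.81
ΣP(Jan 2016)·Q(Jan 2016) = 4.87×84 + 4.07×139 = 409.08 + 565.73 = 974.81
Index = 1093.81 / 974.81 × 100 = 112.2075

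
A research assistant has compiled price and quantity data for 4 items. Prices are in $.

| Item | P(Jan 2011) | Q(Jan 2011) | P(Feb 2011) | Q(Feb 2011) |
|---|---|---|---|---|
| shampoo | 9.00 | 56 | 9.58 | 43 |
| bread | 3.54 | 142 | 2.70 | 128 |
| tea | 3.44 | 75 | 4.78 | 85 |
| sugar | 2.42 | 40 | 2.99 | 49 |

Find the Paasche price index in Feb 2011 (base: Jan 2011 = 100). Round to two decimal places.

Paasche price index uses current-period quantities as weights.
ΣP(Feb 2011)·Q(Feb 2011) = 9.58×43 + 2.70×128 + 4.78×85 + 2.99×49 = 411.94 + 345.6 + 406.3 + 146.51 = 1310.35
ΣP(Jan 2011)·Q(Feb 2011) = 9.00×43 + 3.54×128 + 3.44×85 + 2.42×49 = 387 + 453.12 + 292.4 + 118.58 = 1251.1
Index = 1310.35 / 1251.1 × 100 = 104.7358

104.74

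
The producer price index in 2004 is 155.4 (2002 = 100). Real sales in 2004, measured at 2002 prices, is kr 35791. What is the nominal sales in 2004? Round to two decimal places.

Nominal = Real × (Index/100) = 35791 × (155.4/100)
        = 35791 × 1.554 = 55619.2140

55619.21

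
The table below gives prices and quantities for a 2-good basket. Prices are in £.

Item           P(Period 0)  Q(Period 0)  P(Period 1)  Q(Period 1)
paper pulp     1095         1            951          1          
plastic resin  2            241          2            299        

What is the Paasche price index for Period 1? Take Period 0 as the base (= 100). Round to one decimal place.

91.5

Paasche price index uses current-period quantities as weights.
ΣP(Period 1)·Q(Period 1) = 951×1 + 2×299 = 951 + 598 = 1549
ΣP(Period 0)·Q(Period 1) = 1095×1 + 2×299 = 1095 + 598 = 1693
Index = 1549 / 1693 × 100 = 91.4944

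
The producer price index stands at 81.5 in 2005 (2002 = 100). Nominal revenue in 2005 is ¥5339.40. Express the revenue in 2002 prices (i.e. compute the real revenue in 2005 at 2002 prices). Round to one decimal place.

6551.4

Real = Nominal ÷ (Index/100) = 5339.40 ÷ (81.5/100)
     = 5339.40 ÷ 0.815 = 6551.4110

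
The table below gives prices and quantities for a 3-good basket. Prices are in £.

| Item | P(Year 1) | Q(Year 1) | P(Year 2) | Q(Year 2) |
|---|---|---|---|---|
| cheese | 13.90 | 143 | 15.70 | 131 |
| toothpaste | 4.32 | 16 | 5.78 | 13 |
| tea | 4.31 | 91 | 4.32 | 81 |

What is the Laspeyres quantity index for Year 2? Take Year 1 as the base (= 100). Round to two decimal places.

90.90

Laspeyres quantity index uses base-period prices as weights.
ΣP(Year 1)·Q(Year 2) = 13.90×131 + 4.32×13 + 4.31×81 = 1820.9 + 56.16 + 349.11 = 2226.17
ΣP(Year 1)·Q(Year 1) = 13.90×143 + 4.32×16 + 4.31×91 = 1987.7 + 69.12 + 392.21 = 2449.03
Index = 2226.17 / 2449.03 × 100 = 90.9001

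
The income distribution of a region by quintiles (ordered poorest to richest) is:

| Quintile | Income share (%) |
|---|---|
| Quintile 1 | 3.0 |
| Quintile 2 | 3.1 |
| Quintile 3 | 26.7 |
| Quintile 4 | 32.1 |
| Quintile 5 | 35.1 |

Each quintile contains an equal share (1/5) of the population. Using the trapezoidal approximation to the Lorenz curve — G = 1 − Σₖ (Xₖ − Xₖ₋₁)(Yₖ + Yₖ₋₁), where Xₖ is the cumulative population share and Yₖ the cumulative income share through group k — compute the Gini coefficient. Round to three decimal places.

Cumulative income shares Yₖ: 0.0300, 0.0610, 0.3280, 0.6490, 1.0000
Σ (Xₖ−Xₖ₋₁)(Yₖ+Yₖ₋₁) = (1/5)(0.0300+0.0000) + (1/5)(0.0610+0.0300) + (1/5)(0.3280+0.0610) + (1/5)(0.6490+0.3280) + (1/5)(1.0000+0.6490)
  = 0.0060 + 0.0182 + 0.0778 + 0.1954 + 0.3298 = 0.6272
G = 1 − 0.6272 = 0.3728

0.373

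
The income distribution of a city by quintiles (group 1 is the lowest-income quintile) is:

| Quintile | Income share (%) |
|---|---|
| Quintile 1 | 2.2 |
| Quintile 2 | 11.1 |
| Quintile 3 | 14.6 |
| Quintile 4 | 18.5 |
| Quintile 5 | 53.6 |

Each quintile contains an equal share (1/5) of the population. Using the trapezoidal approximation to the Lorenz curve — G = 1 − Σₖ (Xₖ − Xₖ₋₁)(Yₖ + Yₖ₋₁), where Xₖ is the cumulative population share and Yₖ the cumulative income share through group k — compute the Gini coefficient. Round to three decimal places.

0.441

Cumulative income shares Yₖ: 0.0220, 0.1330, 0.2790, 0.4640, 1.0000
Σ (Xₖ−Xₖ₋₁)(Yₖ+Yₖ₋₁) = (1/5)(0.0220+0.0000) + (1/5)(0.1330+0.0220) + (1/5)(0.2790+0.1330) + (1/5)(0.4640+0.2790) + (1/5)(1.0000+0.4640)
  = 0.0044 + 0.0310 + 0.0824 + 0.1486 + 0.2928 = 0.5592
G = 1 − 0.5592 = 0.4408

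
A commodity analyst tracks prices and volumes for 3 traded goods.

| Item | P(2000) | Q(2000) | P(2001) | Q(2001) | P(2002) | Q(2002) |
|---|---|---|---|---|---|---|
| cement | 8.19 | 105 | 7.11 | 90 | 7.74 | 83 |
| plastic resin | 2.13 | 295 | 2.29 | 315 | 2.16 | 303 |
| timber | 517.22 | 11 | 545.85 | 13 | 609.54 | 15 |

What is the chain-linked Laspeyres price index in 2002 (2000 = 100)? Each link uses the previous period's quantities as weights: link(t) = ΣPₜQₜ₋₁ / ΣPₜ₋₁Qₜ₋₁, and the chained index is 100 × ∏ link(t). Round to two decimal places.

113.79

Link 2000→2001:
ΣP(2001)Q(2000) = 7.11×105 + 2.29×295 + 545.85×11 = 746.55 + 675.55 + 6004.35 = 7426.45
ΣP(2000)Q(2000) = 8.19×105 + 2.13×295 + 517.22×11 = 859.95 + 628.35 + 5689.42 = 7177.72
link = 7426.45/7177.72 = 1.034653
Link 2001→2002:
ΣP(2002)Q(2001) = 7.74×90 + 2.16×315 + 609.54×13 = 696.6 + 680.4 + 7924.02 = 9301.02
ΣP(2001)Q(2001) = 7.11×90 + 2.29×315 + 545.85×13 = 639.9 + 721.35 + 7096.05 = 8457.3
link = 9301.02/8457.3 = 1.099762
Chained index = 100 × 1.034653 × 1.099762 = 113.7872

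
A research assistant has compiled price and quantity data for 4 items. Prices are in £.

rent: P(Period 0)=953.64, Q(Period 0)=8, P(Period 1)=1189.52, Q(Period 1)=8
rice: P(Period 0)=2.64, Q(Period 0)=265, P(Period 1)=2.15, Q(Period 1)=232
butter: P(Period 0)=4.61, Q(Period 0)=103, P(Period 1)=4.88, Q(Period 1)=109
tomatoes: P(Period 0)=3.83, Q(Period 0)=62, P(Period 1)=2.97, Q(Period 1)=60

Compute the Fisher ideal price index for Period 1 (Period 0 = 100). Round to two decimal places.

Laspeyres component (base-period weights):
ΣP(Period 1)Q(Period 0) = 1189.52×8 + 2.15×265 + 4.88×103 + 2.97×62 = 9516.16 + 569.75 + 502.64 + 184.14 = 10772.69
ΣP(Period 0)Q(Period 0) = 953.64×8 + 2.64×265 + 4.61×103 + 3.83×62 = 7629.12 + 699.6 + 474.83 + 237.46 = 9041.01
L = 10772.69 / 9041.01 × 100 = 119.1536
Paasche component (current-period weights):
ΣP(Period 1)Q(Period 1) = 1189.52×8 + 2.15×232 + 4.88×109 + 2.97×60 = 9516.16 + 498.8 + 531.92 + 178.2 = 10725.08
ΣP(Period 0)Q(Period 1) = 953.64×8 + 2.64×232 + 4.61×109 + 3.83×60 = 7629.12 + 612.48 + 502.49 + 229.8 = 8973.89
P = 10725.08 / 8973.89 × 100 = 119.5143
Fisher = √(L × P) = √(119.1536 × 119.5143) = 119.3338

119.33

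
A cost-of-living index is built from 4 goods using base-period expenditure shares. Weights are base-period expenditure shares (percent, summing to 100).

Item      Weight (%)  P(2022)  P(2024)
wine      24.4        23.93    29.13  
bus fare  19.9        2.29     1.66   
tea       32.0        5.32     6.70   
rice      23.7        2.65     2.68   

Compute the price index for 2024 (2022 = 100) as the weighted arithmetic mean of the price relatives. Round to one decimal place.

wine: 24.4 × (29.13/23.93) = 24.4 × 1.217300 = 29.7021
bus fare: 19.9 × (1.66/2.29) = 19.9 × 0.724891 = 14.4253
tea: 32.0 × (6.70/5.32) = 32.0 × 1.259398 = 40.3008
rice: 23.7 × (2.68/2.65) = 23.7 × 1.011321 = 23.9683
Index = Σ wᵢ·(p₁ᵢ/p₀ᵢ) = 29.7021 + 14.4253 + 40.3008 + 23.9683 = 108.3965

108.4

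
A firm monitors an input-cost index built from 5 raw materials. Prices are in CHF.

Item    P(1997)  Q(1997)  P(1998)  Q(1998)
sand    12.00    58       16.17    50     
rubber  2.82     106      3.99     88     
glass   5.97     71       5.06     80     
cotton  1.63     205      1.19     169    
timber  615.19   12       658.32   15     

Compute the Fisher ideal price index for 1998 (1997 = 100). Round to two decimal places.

107.73

Laspeyres component (base-period weights):
ΣP(1998)Q(1997) = 16.17×58 + 3.99×106 + 5.06×71 + 1.19×205 + 658.32×12 = 937.86 + 422.94 + 359.26 + 243.95 + 7899.84 = 9863.85
ΣP(1997)Q(1997) = 12.00×58 + 2.82×106 + 5.97×71 + 1.63×205 + 615.19×12 = 696 + 298.92 + 423.87 + 334.15 + 7382.28 = 9135.22
L = 9863.85 / 9135.22 × 100 = 107.9761
Paasche component (current-period weights):
ΣP(1998)Q(1998) = 16.17×50 + 3.99×88 + 5.06×80 + 1.19×169 + 658.32×15 = 808.5 + 351.12 + 404.8 + 201.11 + 9874.8 = 11640.33
ΣP(1997)Q(1998) = 12.00×50 + 2.82×88 + 5.97×80 + 1.63×169 + 615.19×15 = 600 + 248.16 + 477.6 + 275.47 + 9227.85 = 10829.08
P = 11640.33 / 10829.08 × 100 = 107.4914
Fisher = √(L × P) = √(107.9761 × 107.4914) = 107.7335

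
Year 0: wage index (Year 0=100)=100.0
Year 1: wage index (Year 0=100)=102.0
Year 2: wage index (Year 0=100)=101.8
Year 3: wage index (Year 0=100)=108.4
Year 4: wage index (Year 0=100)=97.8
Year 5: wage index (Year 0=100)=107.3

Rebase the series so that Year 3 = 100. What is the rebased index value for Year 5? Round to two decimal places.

Rebased(Year 5) = 107.3 / 108.4 × 100 = 98.9852

98.99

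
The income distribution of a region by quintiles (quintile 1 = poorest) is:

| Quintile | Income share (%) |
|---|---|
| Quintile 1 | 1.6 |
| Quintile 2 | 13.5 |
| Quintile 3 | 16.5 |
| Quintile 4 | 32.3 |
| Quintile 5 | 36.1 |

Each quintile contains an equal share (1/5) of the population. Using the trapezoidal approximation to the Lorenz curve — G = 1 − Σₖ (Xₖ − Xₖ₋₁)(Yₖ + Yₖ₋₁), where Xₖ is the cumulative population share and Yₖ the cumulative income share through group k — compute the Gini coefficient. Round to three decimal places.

Cumulative income shares Yₖ: 0.0160, 0.1510, 0.3160, 0.6390, 1.0000
Σ (Xₖ−Xₖ₋₁)(Yₖ+Yₖ₋₁) = (1/5)(0.0160+0.0000) + (1/5)(0.1510+0.0160) + (1/5)(0.3160+0.1510) + (1/5)(0.6390+0.3160) + (1/5)(1.0000+0.6390)
  = 0.0032 + 0.0334 + 0.0934 + 0.1910 + 0.3278 = 0.6488
G = 1 − 0.6488 = 0.3512

0.351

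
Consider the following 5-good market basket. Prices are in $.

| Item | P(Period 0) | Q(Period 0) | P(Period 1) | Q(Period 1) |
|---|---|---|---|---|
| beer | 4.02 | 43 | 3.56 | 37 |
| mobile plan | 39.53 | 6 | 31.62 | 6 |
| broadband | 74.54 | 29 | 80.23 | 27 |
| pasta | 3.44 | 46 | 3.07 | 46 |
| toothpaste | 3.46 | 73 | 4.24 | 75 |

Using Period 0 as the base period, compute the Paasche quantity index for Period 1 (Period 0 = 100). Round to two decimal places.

94.44

Paasche quantity index uses current-period prices as weights.
ΣP(Period 1)·Q(Period 1) = 3.56×37 + 31.62×6 + 80.23×27 + 3.07×46 + 4.24×75 = 131.72 + 189.72 + 2166.21 + 141.22 + 318 = 2946.87
ΣP(Period 1)·Q(Period 0) = 3.56×43 + 31.62×6 + 80.23×29 + 3.07×46 + 4.24×73 = 153.08 + 189.72 + 2326.67 + 141.22 + 309.52 = 3120.21
Index = 2946.87 / 3120.21 × 100 = 94.4446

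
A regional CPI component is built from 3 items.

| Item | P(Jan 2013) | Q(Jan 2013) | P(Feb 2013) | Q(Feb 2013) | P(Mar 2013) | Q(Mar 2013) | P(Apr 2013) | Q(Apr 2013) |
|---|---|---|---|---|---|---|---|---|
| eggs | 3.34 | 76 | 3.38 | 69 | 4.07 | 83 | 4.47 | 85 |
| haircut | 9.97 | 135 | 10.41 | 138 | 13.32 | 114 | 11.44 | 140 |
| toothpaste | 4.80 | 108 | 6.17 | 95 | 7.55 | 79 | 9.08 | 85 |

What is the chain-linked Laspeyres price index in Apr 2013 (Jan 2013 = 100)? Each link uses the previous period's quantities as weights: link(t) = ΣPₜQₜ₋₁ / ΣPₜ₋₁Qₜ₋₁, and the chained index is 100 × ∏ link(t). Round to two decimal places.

134.82

Link Jan 2013→Feb 2013:
ΣP(Feb 2013)Q(Jan 2013) = 3.38×76 + 10.41×135 + 6.17×108 = 256.88 + 1405.35 + 666.36 = 2328.59
ΣP(Jan 2013)Q(Jan 2013) = 3.34×76 + 9.97×135 + 4.80×108 = 253.84 + 1345.95 + 518.4 = 2118.19
link = 2328.59/2118.19 = 1.099330
Link Feb 2013→Mar 2013:
ΣP(Mar 2013)Q(Feb 2013) = 4.07×69 + 13.32×138 + 7.55×95 = 280.83 + 1838.16 + 717.25 = 2836.24
ΣP(Feb 2013)Q(Feb 2013) = 3.38×69 + 10.41×138 + 6.17×95 = 233.22 + 1436.58 + 586.15 = 2255.95
link = 2836.24/2255.95 = 1.257226
Link Mar 2013→Apr 2013:
ΣP(Apr 2013)Q(Mar 2013) = 4.47×83 + 11.44×114 + 9.08×79 = 371.01 + 1304.16 + 717.32 = 2392.49
ΣP(Mar 2013)Q(Mar 2013) = 4.07×83 + 13.32×114 + 7.55×79 = 337.81 + 1518.48 + 596.45 = 2452.74
link = 2392.49/2452.74 = 0.975436
Chained index = 100 × 1.099330 × 1.257226 × 0.975436 = 134.8156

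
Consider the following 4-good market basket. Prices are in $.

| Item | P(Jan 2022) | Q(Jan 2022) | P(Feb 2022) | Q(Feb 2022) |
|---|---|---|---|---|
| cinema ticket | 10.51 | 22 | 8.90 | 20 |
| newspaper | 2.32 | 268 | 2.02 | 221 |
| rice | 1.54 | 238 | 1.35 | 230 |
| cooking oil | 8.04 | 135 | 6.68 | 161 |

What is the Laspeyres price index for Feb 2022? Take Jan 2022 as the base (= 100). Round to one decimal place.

Laspeyres price index uses base-period quantities as weights.
ΣP(Feb 2022)·Q(Jan 2022) = 8.90×22 + 2.02×268 + 1.35×238 + 6.68×135 = 195.8 + 541.36 + 321.3 + 901.8 = 1960.26
ΣP(Jan 2022)·Q(Jan 2022) = 10.51×22 + 2.32×268 + 1.54×238 + 8.04×135 = 231.22 + 621.76 + 366.52 + 1085.4 = 2304.9
Index = 1960.26 / 2304.9 × 100 = 85.0475

85.0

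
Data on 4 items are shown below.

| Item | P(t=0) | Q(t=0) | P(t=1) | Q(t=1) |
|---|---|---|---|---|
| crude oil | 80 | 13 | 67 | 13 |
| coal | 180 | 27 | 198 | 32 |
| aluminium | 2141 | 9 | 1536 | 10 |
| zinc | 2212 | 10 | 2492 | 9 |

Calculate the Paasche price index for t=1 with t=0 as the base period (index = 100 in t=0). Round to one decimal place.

93.5

Paasche price index uses current-period quantities as weights.
ΣP(t=1)·Q(t=1) = 67×13 + 198×32 + 1536×10 + 2492×9 = 871 + 6336 + 15360 + 22428 = 44995
ΣP(t=0)·Q(t=1) = 80×13 + 180×32 + 2141×10 + 2212×9 = 1040 + 5760 + 21410 + 19908 = 48118
Index = 44995 / 48118 × 100 = 93.5097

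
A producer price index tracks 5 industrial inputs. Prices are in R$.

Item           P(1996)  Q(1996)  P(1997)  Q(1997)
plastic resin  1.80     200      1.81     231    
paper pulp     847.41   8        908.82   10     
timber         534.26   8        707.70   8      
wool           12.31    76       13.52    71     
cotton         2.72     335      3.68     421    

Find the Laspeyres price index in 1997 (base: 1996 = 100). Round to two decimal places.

117.30

Laspeyres price index uses base-period quantities as weights.
ΣP(1997)·Q(1996) = 1.81×200 + 908.82×8 + 707.70×8 + 13.52×76 + 3.68×335 = 362 + 7270.56 + 5661.6 + 1027.52 + 1232.8 = 15554.48
ΣP(1996)·Q(1996) = 1.80×200 + 847.41×8 + 534.26×8 + 12.31×76 + 2.72×335 = 360 + 6779.28 + 4274.08 + 935.56 + 911.2 = 13260.12
Index = 15554.48 / 13260.12 × 100 = 117.3027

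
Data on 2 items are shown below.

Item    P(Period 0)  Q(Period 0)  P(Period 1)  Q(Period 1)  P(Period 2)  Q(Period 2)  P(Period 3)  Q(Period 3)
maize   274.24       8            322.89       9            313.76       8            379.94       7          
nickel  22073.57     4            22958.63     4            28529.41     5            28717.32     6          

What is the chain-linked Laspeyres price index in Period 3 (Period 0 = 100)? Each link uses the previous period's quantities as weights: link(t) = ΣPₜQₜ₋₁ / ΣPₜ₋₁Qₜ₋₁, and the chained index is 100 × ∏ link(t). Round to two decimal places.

Link Period 0→Period 1:
ΣP(Period 1)Q(Period 0) = 322.89×8 + 22958.63×4 = 2583.12 + 91834.52 = 94417.64
ΣP(Period 0)Q(Period 0) = 274.24×8 + 22073.57×4 = 2193.92 + 88294.28 = 90488.2
link = 94417.64/90488.2 = 1.043425
Link Period 1→Period 2:
ΣP(Period 2)Q(Period 1) = 313.76×9 + 28529.41×4 = 2823.84 + 114117.64 = 116941.48
ΣP(Period 1)Q(Period 1) = 322.89×9 + 22958.63×4 = 2906.01 + 91834.52 = 94740.53
link = 116941.48/94740.53 = 1.234334
Link Period 2→Period 3:
ΣP(Period 3)Q(Period 2) = 379.94×8 + 28717.32×5 = 3039.52 + 143586.6 = 146626.12
ΣP(Period 2)Q(Period 2) = 313.76×8 + 28529.41×5 = 2510.08 + 142647.05 = 145157.13
link = 146626.12/145157.13 = 1.010120
Chained index = 100 × 1.043425 × 1.234334 × 1.010120 = 130.0969

130.10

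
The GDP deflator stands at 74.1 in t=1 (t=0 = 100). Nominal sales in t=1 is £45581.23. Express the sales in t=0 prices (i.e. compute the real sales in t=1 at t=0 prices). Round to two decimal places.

61513.13

Real = Nominal ÷ (Index/100) = 45581.23 ÷ (74.1/100)
     = 45581.23 ÷ 0.741 = 61513.1309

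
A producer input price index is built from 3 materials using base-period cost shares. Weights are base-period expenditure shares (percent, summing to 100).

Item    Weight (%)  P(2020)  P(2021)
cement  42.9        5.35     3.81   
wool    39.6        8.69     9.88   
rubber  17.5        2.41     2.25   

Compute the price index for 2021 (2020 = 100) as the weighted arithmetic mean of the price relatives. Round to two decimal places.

91.91

cement: 42.9 × (3.81/5.35) = 42.9 × 0.712150 = 30.5512
wool: 39.6 × (9.88/8.69) = 39.6 × 1.136939 = 45.0228
rubber: 17.5 × (2.25/2.41) = 17.5 × 0.933610 = 16.3382
Index = Σ wᵢ·(p₁ᵢ/p₀ᵢ) = 30.5512 + 45.0228 + 16.3382 = 91.9122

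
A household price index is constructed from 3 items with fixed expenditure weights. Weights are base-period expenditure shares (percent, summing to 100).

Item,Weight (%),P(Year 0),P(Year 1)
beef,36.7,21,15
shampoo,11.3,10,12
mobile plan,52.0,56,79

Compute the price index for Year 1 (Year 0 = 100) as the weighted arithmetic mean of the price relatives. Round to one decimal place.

113.1

beef: 36.7 × (15/21) = 36.7 × 0.714286 = 26.2143
shampoo: 11.3 × (12/10) = 11.3 × 1.200000 = 13.5600
mobile plan: 52.0 × (79/56) = 52.0 × 1.410714 = 73.3571
Index = Σ wᵢ·(p₁ᵢ/p₀ᵢ) = 26.2143 + 13.5600 + 73.3571 = 113.1314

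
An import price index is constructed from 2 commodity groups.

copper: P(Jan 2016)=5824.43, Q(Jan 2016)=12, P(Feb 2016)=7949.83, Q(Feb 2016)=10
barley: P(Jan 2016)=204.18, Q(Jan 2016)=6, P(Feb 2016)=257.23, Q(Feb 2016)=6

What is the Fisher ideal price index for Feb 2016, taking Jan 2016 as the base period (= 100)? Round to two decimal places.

Laspeyres component (base-period weights):
ΣP(Feb 2016)Q(Jan 2016) = 7949.83×12 + 257.23×6 = 95397.96 + 1543.38 = 96941.34
ΣP(Jan 2016)Q(Jan 2016) = 5824.43×12 + 204.18×6 = 69893.16 + 1225.08 = 71118.24
L = 96941.34 / 71118.24 × 100 = 136.3101
Paasche component (current-period weights):
ΣP(Feb 2016)Q(Feb 2016) = 7949.83×10 + 257.23×6 = 79498.3 + 1543.38 = 81041.68
ΣP(Jan 2016)Q(Feb 2016) = 5824.43×10 + 204.18×6 = 58244.3 + 1225.08 = 59469.38
P = 81041.68 / 59469.38 × 100 = 136.2746
Fisher = √(L × P) = √(136.3101 × 136.2746) = 136.2924

136.29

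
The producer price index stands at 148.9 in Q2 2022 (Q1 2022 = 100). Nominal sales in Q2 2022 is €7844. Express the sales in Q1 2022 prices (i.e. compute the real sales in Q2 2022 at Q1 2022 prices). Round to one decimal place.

5268.0

Real = Nominal ÷ (Index/100) = 7844 ÷ (148.9/100)
     = 7844 ÷ 1.489 = 5267.9651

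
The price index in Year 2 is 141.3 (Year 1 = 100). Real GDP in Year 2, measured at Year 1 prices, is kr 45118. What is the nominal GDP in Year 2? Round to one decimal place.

Nominal = Real × (Index/100) = 45118 × (141.3/100)
        = 45118 × 1.413 = 63751.7340

63751.7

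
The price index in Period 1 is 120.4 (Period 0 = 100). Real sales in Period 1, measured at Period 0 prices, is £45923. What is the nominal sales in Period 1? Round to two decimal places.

Nominal = Real × (Index/100) = 45923 × (120.4/100)
        = 45923 × 1.204 = 55291.2920

55291.29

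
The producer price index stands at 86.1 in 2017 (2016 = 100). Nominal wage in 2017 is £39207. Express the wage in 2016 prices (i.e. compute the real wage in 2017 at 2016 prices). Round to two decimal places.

45536.59

Real = Nominal ÷ (Index/100) = 39207 ÷ (86.1/100)
     = 39207 ÷ 0.861 = 45536.5854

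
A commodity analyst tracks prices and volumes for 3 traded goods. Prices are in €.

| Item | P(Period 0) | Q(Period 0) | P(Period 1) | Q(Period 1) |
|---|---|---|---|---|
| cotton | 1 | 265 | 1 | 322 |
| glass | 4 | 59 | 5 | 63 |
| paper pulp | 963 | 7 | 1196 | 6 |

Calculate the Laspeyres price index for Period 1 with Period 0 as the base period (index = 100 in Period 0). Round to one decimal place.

123.3

Laspeyres price index uses base-period quantities as weights.
ΣP(Period 1)·Q(Period 0) = 1×265 + 5×59 + 1196×7 = 265 + 295 + 8372 = 8932
ΣP(Period 0)·Q(Period 0) = 1×265 + 4×59 + 963×7 = 265 + 236 + 6741 = 7242
Index = 8932 / 7242 × 100 = 123.3361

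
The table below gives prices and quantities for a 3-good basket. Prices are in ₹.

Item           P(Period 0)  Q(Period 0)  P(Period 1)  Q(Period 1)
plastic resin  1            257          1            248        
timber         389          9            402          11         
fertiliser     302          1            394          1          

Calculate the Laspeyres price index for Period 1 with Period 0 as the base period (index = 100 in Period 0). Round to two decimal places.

105.15

Laspeyres price index uses base-period quantities as weights.
ΣP(Period 1)·Q(Period 0) = 1×257 + 402×9 + 394×1 = 257 + 3618 + 394 = 4269
ΣP(Period 0)·Q(Period 0) = 1×257 + 389×9 + 302×1 = 257 + 3501 + 302 = 4060
Index = 4269 / 4060 × 100 = 105.1478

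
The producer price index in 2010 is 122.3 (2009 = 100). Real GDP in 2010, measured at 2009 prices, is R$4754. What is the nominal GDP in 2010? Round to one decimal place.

Nominal = Real × (Index/100) = 4754 × (122.3/100)
        = 4754 × 1.223 = 5814.1420

5814.1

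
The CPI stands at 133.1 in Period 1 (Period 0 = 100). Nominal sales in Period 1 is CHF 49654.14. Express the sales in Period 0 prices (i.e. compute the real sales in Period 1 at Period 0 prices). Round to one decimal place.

37305.9

Real = Nominal ÷ (Index/100) = 49654.14 ÷ (133.1/100)
     = 49654.14 ÷ 1.331 = 37305.8903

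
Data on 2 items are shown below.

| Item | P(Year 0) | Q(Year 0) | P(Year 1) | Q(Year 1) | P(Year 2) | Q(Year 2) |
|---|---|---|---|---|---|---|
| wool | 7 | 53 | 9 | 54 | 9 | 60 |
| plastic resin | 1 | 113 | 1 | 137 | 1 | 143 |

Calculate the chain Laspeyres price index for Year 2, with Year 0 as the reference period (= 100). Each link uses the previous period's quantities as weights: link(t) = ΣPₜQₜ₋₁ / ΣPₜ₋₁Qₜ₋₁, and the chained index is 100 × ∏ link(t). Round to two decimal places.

121.90

Link Year 0→Year 1:
ΣP(Year 1)Q(Year 0) = 9×53 + 1×113 = 477 + 113 = 590
ΣP(Year 0)Q(Year 0) = 7×53 + 1×113 = 371 + 113 = 484
link = 590/484 = 1.219008
Link Year 1→Year 2:
ΣP(Year 2)Q(Year 1) = 9×54 + 1×137 = 486 + 137 = 623
ΣP(Year 1)Q(Year 1) = 9×54 + 1×137 = 486 + 137 = 623
link = 623/623 = 1.000000
Chained index = 100 × 1.219008 × 1.000000 = 121.9008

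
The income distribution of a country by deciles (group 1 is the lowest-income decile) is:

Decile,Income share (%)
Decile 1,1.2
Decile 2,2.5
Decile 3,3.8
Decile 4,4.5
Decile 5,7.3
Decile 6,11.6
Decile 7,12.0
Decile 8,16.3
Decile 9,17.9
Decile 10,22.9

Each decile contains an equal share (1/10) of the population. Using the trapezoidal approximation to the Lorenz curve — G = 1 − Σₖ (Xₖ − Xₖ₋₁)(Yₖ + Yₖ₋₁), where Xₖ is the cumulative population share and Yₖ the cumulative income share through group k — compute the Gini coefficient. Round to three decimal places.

0.392

Cumulative income shares Yₖ: 0.0120, 0.0370, 0.0750, 0.1200, 0.1930, 0.3090, 0.4290, 0.5920, 0.7710, 1.0000
Σ (Xₖ−Xₖ₋₁)(Yₖ+Yₖ₋₁) = (1/10)(0.0120+0.0000) + (1/10)(0.0370+0.0120) + (1/10)(0.0750+0.0370) + (1/10)(0.1200+0.0750) + (1/10)(0.1930+0.1200) + (1/10)(0.3090+0.1930) + (1/10)(0.4290+0.3090) + (1/10)(0.5920+0.4290) + (1/10)(0.7710+0.5920) + (1/10)(1.0000+0.7710)
  = 0.0012 + 0.0049 + 0.0112 + 0.0195 + 0.0313 + 0.0502 + 0.0738 + 0.1021 + 0.1363 + 0.1771 = 0.6076
G = 1 − 0.6076 = 0.3924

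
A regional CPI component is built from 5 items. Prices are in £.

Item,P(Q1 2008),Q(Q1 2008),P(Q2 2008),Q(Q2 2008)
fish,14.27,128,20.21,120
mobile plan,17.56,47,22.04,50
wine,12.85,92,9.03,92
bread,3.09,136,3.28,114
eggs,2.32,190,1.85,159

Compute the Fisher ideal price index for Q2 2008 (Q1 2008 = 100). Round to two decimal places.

111.84

Laspeyres component (base-period weights):
ΣP(Q2 2008)Q(Q1 2008) = 20.21×128 + 22.04×47 + 9.03×92 + 3.28×136 + 1.85×190 = 2586.88 + 1035.88 + 830.76 + 446.08 + 351.5 = 5251.1
ΣP(Q1 2008)Q(Q1 2008) = 14.27×128 + 17.56×47 + 12.85×92 + 3.09×136 + 2.32×190 = 1826.56 + 825.32 + 1182.2 + 420.24 + 440.8 = 4695.12
L = 5251.1 / 4695.12 × 100 = 111.8417
Paasche component (current-period weights):
ΣP(Q2 2008)Q(Q2 2008) = 20.21×120 + 22.04×50 + 9.03×92 + 3.28×114 + 1.85×159 = 2425.2 + 1102 + 830.76 + 373.92 + 294.15 = 5026.03
ΣP(Q1 2008)Q(Q2 2008) = 14.27×120 + 17.56×50 + 12.85×92 + 3.09×114 + 2.32×159 = 1712.4 + 878 + 1182.2 + 352.26 + 368.88 = 4493.74
P = 5026.03 / 4493.74 × 100 = 111.8451
Fisher = √(L × P) = √(111.8417 × 111.8451) = 111.8434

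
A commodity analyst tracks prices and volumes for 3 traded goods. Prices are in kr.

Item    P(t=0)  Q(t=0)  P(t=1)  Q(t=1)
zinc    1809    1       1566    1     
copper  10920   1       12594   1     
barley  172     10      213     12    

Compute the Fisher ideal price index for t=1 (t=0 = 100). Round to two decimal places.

Laspeyres component (base-period weights):
ΣP(t=1)Q(t=0) = 1566×1 + 12594×1 + 213×10 = 1566 + 12594 + 2130 = 16290
ΣP(t=0)Q(t=0) = 1809×1 + 10920×1 + 172×10 = 1809 + 10920 + 1720 = 14449
L = 16290 / 14449 × 100 = 112.7414
Paasche component (current-period weights):
ΣP(t=1)Q(t=1) = 1566×1 + 12594×1 + 213×12 = 1566 + 12594 + 2556 = 16716
ΣP(t=0)Q(t=1) = 1809×1 + 10920×1 + 172×12 = 1809 + 10920 + 2064 = 14793
P = 16716 / 14793 × 100 = 112.9994
Fisher = √(L × P) = √(112.7414 × 112.9994) = 112.8703

112.87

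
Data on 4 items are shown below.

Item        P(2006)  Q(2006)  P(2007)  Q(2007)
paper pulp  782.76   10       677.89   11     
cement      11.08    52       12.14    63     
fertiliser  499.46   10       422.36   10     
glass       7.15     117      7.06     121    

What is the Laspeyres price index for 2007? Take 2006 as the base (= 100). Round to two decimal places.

87.53

Laspeyres price index uses base-period quantities as weights.
ΣP(2007)·Q(2006) = 677.89×10 + 12.14×52 + 422.36×10 + 7.06×117 = 6778.9 + 631.28 + 4223.6 + 826.02 = 12459.8
ΣP(2006)·Q(2006) = 782.76×10 + 11.08×52 + 499.46×10 + 7.15×117 = 7827.6 + 576.16 + 4994.6 + 836.55 = 14234.91
Index = 12459.8 / 14234.91 × 100 = 87.5299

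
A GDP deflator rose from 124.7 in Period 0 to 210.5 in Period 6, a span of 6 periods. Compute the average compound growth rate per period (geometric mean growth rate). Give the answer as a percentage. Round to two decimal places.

Growth factor = (210.5/124.7)^(1/6) = (1.688051)^(1/6) = 1.091183
Growth rate = 1.091183 − 1 = 0.091183 = 9.1183%

9.12%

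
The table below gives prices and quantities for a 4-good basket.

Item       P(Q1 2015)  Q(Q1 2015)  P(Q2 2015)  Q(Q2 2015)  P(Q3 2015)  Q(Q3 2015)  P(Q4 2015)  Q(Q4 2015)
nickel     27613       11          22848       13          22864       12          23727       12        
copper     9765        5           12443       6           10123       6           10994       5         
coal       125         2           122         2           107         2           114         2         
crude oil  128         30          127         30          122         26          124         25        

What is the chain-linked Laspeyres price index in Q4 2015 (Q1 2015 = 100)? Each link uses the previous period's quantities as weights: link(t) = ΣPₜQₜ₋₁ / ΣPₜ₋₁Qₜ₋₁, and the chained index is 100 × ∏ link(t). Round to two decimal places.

Link Q1 2015→Q2 2015:
ΣP(Q2 2015)Q(Q1 2015) = 22848×11 + 12443×5 + 122×2 + 127×30 = 251328 + 62215 + 244 + 3810 = 317597
ΣP(Q1 2015)Q(Q1 2015) = 27613×11 + 9765×5 + 125×2 + 128×30 = 303743 + 48825 + 250 + 3840 = 356658
link = 317597/356658 = 0.890481
Link Q2 2015→Q3 2015:
ΣP(Q3 2015)Q(Q2 2015) = 22864×13 + 10123×6 + 107×2 + 122×30 = 297232 + 60738 + 214 + 3660 = 361844
ΣP(Q2 2015)Q(Q2 2015) = 22848×13 + 12443×6 + 122×2 + 127×30 = 297024 + 74658 + 244 + 3810 = 375736
link = 361844/375736 = 0.963027
Link Q3 2015→Q4 2015:
ΣP(Q4 2015)Q(Q3 2015) = 23727×12 + 10994×6 + 114×2 + 124×26 = 284724 + 65964 + 228 + 3224 = 354140
ΣP(Q3 2015)Q(Q3 2015) = 22864×12 + 10123×6 + 107×2 + 122×26 = 274368 + 60738 + 214 + 3172 = 338492
link = 354140/338492 = 1.046229
Chained index = 100 × 0.890481 × 0.963027 × 1.046229 = 89.7201

89.72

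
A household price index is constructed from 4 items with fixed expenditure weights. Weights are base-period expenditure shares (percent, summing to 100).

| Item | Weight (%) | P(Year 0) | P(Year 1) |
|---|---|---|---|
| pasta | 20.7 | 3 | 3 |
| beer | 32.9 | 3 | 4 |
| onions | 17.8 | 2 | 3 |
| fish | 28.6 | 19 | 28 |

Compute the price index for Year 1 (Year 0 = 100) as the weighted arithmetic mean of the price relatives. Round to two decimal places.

pasta: 20.7 × (3/3) = 20.7 × 1.000000 = 20.7000
beer: 32.9 × (4/3) = 32.9 × 1.333333 = 43.8667
onions: 17.8 × (3/2) = 17.8 × 1.500000 = 26.7000
fish: 28.6 × (28/19) = 28.6 × 1.473684 = 42.1474
Index = Σ wᵢ·(p₁ᵢ/p₀ᵢ) = 20.7000 + 43.8667 + 26.7000 + 42.1474 = 133.4140

133.41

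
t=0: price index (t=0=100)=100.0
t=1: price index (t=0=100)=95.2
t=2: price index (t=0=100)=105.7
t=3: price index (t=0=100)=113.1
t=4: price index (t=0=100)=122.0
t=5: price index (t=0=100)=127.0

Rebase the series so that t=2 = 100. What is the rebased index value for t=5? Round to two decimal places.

Rebased(t=5) = 127.0 / 105.7 × 100 = 120.1514

120.15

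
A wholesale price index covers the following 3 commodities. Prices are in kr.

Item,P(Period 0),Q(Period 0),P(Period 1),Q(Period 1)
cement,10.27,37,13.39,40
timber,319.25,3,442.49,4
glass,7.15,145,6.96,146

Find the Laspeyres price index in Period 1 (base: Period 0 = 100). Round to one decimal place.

Laspeyres price index uses base-period quantities as weights.
ΣP(Period 1)·Q(Period 0) = 13.39×37 + 442.49×3 + 6.96×145 = 495.43 + 1327.47 + 1009.2 = 2832.1
ΣP(Period 0)·Q(Period 0) = 10.27×37 + 319.25×3 + 7.15×145 = 379.99 + 957.75 + 1036.75 = 2374.49
Index = 2832.1 / 2374.49 × 100 = 119.2719

119.3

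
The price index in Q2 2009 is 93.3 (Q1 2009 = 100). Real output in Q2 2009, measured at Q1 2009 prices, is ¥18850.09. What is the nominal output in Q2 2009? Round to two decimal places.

17587.13

Nominal = Real × (Index/100) = 18850.09 × (93.3/100)
        = 18850.09 × 0.933 = 17587.1340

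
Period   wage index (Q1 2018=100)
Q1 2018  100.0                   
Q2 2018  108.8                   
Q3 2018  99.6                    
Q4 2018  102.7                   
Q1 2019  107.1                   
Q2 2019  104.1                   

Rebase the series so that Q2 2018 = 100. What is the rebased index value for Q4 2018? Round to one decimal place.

94.4

Rebased(Q4 2018) = 102.7 / 108.8 × 100 = 94.3934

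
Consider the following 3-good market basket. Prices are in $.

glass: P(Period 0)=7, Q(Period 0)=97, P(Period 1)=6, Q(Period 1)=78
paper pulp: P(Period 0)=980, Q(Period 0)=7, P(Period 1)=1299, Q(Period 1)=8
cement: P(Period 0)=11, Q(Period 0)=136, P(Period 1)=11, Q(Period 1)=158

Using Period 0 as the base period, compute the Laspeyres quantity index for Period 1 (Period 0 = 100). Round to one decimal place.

112.1

Laspeyres quantity index uses base-period prices as weights.
ΣP(Period 0)·Q(Period 1) = 7×78 + 980×8 + 11×158 = 546 + 7840 + 1738 = 10124
ΣP(Period 0)·Q(Period 0) = 7×97 + 980×7 + 11×136 = 679 + 6860 + 1496 = 9035
Index = 10124 / 9035 × 100 = 112.0531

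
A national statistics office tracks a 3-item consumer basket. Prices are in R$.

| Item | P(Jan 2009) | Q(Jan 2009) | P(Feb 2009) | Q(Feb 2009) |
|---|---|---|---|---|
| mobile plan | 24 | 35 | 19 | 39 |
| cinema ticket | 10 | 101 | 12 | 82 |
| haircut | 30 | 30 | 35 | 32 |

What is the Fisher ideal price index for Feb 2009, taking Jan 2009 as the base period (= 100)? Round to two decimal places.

105.59

Laspeyres component (base-period weights):
ΣP(Feb 2009)Q(Jan 2009) = 19×35 + 12×101 + 35×30 = 665 + 1212 + 1050 = 2927
ΣP(Jan 2009)Q(Jan 2009) = 24×35 + 10×101 + 30×30 = 840 + 1010 + 900 = 2750
L = 2927 / 2750 × 100 = 106.4364
Paasche component (current-period weights):
ΣP(Feb 2009)Q(Feb 2009) = 19×39 + 12×82 + 35×32 = 741 + 984 + 1120 = 2845
ΣP(Jan 2009)Q(Feb 2009) = 24×39 + 10×82 + 30×32 = 936 + 820 + 960 = 2716
P = 2845 / 2716 × 100 = 104.7496
Fisher = √(L × P) = √(106.4364 × 104.7496) = 105.5896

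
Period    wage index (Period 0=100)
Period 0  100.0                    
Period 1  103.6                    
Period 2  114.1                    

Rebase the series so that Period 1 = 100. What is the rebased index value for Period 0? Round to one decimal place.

Rebased(Period 0) = 100.0 / 103.6 × 100 = 96.5251

96.5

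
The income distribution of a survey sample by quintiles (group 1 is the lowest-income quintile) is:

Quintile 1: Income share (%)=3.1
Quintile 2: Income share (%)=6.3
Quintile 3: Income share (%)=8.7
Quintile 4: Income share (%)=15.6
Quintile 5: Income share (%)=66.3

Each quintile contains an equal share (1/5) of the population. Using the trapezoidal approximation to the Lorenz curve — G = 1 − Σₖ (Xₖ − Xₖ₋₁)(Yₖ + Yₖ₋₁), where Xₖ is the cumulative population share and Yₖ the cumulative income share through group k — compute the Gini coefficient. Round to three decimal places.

0.543

Cumulative income shares Yₖ: 0.0310, 0.0940, 0.1810, 0.3370, 1.0000
Σ (Xₖ−Xₖ₋₁)(Yₖ+Yₖ₋₁) = (1/5)(0.0310+0.0000) + (1/5)(0.0940+0.0310) + (1/5)(0.1810+0.0940) + (1/5)(0.3370+0.1810) + (1/5)(1.0000+0.3370)
  = 0.0062 + 0.0250 + 0.0550 + 0.1036 + 0.2674 = 0.4572
G = 1 − 0.4572 = 0.5428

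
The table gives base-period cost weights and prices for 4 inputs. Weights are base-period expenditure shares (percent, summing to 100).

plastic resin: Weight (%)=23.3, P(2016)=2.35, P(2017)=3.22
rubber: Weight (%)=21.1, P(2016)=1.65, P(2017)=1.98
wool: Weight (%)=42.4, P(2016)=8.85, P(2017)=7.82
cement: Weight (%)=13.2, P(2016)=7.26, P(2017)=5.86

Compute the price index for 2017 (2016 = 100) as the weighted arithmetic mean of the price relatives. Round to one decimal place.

105.4

plastic resin: 23.3 × (3.22/2.35) = 23.3 × 1.370213 = 31.9260
rubber: 21.1 × (1.98/1.65) = 21.1 × 1.200000 = 25.3200
wool: 42.4 × (7.82/8.85) = 42.4 × 0.883616 = 37.4653
cement: 13.2 × (5.86/7.26) = 13.2 × 0.807163 = 10.6545
Index = Σ wᵢ·(p₁ᵢ/p₀ᵢ) = 31.9260 + 25.3200 + 37.4653 + 10.6545 = 105.3658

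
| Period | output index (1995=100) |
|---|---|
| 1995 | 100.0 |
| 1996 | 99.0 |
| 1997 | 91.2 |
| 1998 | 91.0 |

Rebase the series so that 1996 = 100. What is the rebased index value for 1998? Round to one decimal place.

Rebased(1998) = 91.0 / 99.0 × 100 = 91.9192

91.9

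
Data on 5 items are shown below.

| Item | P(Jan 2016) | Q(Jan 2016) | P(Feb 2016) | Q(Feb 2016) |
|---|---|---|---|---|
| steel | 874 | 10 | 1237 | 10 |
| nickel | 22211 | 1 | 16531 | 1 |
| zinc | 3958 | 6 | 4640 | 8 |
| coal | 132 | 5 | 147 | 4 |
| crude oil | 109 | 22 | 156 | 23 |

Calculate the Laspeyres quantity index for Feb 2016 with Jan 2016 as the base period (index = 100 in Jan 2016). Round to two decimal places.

113.67

Laspeyres quantity index uses base-period prices as weights.
ΣP(Jan 2016)·Q(Feb 2016) = 874×10 + 22211×1 + 3958×8 + 132×4 + 109×23 = 8740 + 22211 + 31664 + 528 + 2507 = 65650
ΣP(Jan 2016)·Q(Jan 2016) = 874×10 + 22211×1 + 3958×6 + 132×5 + 109×22 = 8740 + 22211 + 23748 + 660 + 2398 = 57757
Index = 65650 / 57757 × 100 = 113.6659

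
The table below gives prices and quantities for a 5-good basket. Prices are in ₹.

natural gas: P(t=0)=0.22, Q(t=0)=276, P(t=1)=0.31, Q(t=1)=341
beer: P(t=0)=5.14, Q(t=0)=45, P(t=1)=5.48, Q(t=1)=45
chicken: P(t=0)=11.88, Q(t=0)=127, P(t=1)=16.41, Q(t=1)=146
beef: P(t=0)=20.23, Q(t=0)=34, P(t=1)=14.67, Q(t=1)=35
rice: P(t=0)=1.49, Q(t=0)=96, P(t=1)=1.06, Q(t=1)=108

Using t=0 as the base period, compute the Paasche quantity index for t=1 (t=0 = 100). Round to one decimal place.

Paasche quantity index uses current-period prices as weights.
ΣP(t=1)·Q(t=1) = 0.31×341 + 5.48×45 + 16.41×146 + 14.67×35 + 1.06×108 = 105.71 + 246.6 + 2395.86 + 513.45 + 114.48 = 3376.1
ΣP(t=1)·Q(t=0) = 0.31×276 + 5.48×45 + 16.41×127 + 14.67×34 + 1.06×96 = 85.56 + 246.6 + 2084.07 + 498.78 + 101.76 = 3016.77
Index = 3376.1 / 3016.77 × 100 = 111.9111

111.9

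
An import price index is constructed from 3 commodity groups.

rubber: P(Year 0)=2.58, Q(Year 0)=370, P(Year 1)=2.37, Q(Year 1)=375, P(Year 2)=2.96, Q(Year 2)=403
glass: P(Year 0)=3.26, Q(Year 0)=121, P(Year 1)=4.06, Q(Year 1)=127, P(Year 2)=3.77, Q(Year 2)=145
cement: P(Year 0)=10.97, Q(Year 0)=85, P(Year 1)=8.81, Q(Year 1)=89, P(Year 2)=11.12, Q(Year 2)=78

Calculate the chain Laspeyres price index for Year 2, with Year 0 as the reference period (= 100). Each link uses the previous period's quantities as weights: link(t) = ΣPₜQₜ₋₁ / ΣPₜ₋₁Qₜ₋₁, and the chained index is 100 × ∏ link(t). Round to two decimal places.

Link Year 0→Year 1:
ΣP(Year 1)Q(Year 0) = 2.37×370 + 4.06×121 + 8.81×85 = 876.9 + 491.26 + 748.85 = 2117.01
ΣP(Year 0)Q(Year 0) = 2.58×370 + 3.26×121 + 10.97×85 = 954.6 + 394.46 + 932.45 = 2281.51
link = 2117.01/2281.51 = 0.927899
Link Year 1→Year 2:
ΣP(Year 2)Q(Year 1) = 2.96×375 + 3.77×127 + 11.12×89 = 1110 + 478.79 + 989.68 = 2578.47
ΣP(Year 1)Q(Year 1) = 2.37×375 + 4.06×127 + 8.81×89 = 888.75 + 515.62 + 784.09 = 2188.46
link = 2578.47/2188.46 = 1.178212
Chained index = 100 × 0.927899 × 1.178212 = 109.3261

109.33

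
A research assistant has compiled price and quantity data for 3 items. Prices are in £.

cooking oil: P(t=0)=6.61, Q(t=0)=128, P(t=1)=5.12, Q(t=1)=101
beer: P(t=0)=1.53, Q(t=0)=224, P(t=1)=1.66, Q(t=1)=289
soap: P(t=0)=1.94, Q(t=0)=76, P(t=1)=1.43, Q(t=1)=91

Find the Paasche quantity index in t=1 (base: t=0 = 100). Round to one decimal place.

Paasche quantity index uses current-period prices as weights.
ΣP(t=1)·Q(t=1) = 5.12×101 + 1.66×289 + 1.43×91 = 517.12 + 479.74 + 130.13 = 1126.99
ΣP(t=1)·Q(t=0) = 5.12×128 + 1.66×224 + 1.43×76 = 655.36 + 371.84 + 108.68 = 1135.88
Index = 1126.99 / 1135.88 × 100 = 99.2173

99.2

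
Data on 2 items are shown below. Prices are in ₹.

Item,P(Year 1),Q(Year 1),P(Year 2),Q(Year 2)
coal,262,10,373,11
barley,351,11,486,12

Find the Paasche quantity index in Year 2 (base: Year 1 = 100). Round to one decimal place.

Paasche quantity index uses current-period prices as weights.
ΣP(Year 2)·Q(Year 2) = 373×11 + 486×12 = 4103 + 5832 = 9935
ΣP(Year 2)·Q(Year 1) = 373×10 + 486×11 = 3730 + 5346 = 9076
Index = 9935 / 9076 × 100 = 109.4645

109.5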